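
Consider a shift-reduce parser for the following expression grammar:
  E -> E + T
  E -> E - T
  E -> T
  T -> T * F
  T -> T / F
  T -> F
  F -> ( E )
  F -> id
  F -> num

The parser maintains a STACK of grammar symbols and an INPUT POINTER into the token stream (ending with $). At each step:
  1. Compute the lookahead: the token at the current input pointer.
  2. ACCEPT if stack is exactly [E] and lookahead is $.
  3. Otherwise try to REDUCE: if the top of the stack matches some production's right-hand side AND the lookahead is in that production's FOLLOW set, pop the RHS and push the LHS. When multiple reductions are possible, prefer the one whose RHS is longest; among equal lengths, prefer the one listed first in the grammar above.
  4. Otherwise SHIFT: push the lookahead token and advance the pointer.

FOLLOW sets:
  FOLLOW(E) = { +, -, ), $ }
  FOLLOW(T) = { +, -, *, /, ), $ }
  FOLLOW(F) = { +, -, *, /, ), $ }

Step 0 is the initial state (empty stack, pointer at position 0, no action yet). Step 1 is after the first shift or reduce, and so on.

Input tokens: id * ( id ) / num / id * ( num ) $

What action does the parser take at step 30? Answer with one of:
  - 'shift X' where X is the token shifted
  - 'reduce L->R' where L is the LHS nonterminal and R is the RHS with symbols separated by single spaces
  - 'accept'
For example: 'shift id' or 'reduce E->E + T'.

Answer: reduce E->T

Derivation:
Step 1: shift id. Stack=[id] ptr=1 lookahead=* remaining=[* ( id ) / num / id * ( num ) $]
Step 2: reduce F->id. Stack=[F] ptr=1 lookahead=* remaining=[* ( id ) / num / id * ( num ) $]
Step 3: reduce T->F. Stack=[T] ptr=1 lookahead=* remaining=[* ( id ) / num / id * ( num ) $]
Step 4: shift *. Stack=[T *] ptr=2 lookahead=( remaining=[( id ) / num / id * ( num ) $]
Step 5: shift (. Stack=[T * (] ptr=3 lookahead=id remaining=[id ) / num / id * ( num ) $]
Step 6: shift id. Stack=[T * ( id] ptr=4 lookahead=) remaining=[) / num / id * ( num ) $]
Step 7: reduce F->id. Stack=[T * ( F] ptr=4 lookahead=) remaining=[) / num / id * ( num ) $]
Step 8: reduce T->F. Stack=[T * ( T] ptr=4 lookahead=) remaining=[) / num / id * ( num ) $]
Step 9: reduce E->T. Stack=[T * ( E] ptr=4 lookahead=) remaining=[) / num / id * ( num ) $]
Step 10: shift ). Stack=[T * ( E )] ptr=5 lookahead=/ remaining=[/ num / id * ( num ) $]
Step 11: reduce F->( E ). Stack=[T * F] ptr=5 lookahead=/ remaining=[/ num / id * ( num ) $]
Step 12: reduce T->T * F. Stack=[T] ptr=5 lookahead=/ remaining=[/ num / id * ( num ) $]
Step 13: shift /. Stack=[T /] ptr=6 lookahead=num remaining=[num / id * ( num ) $]
Step 14: shift num. Stack=[T / num] ptr=7 lookahead=/ remaining=[/ id * ( num ) $]
Step 15: reduce F->num. Stack=[T / F] ptr=7 lookahead=/ remaining=[/ id * ( num ) $]
Step 16: reduce T->T / F. Stack=[T] ptr=7 lookahead=/ remaining=[/ id * ( num ) $]
Step 17: shift /. Stack=[T /] ptr=8 lookahead=id remaining=[id * ( num ) $]
Step 18: shift id. Stack=[T / id] ptr=9 lookahead=* remaining=[* ( num ) $]
Step 19: reduce F->id. Stack=[T / F] ptr=9 lookahead=* remaining=[* ( num ) $]
Step 20: reduce T->T / F. Stack=[T] ptr=9 lookahead=* remaining=[* ( num ) $]
Step 21: shift *. Stack=[T *] ptr=10 lookahead=( remaining=[( num ) $]
Step 22: shift (. Stack=[T * (] ptr=11 lookahead=num remaining=[num ) $]
Step 23: shift num. Stack=[T * ( num] ptr=12 lookahead=) remaining=[) $]
Step 24: reduce F->num. Stack=[T * ( F] ptr=12 lookahead=) remaining=[) $]
Step 25: reduce T->F. Stack=[T * ( T] ptr=12 lookahead=) remaining=[) $]
Step 26: reduce E->T. Stack=[T * ( E] ptr=12 lookahead=) remaining=[) $]
Step 27: shift ). Stack=[T * ( E )] ptr=13 lookahead=$ remaining=[$]
Step 28: reduce F->( E ). Stack=[T * F] ptr=13 lookahead=$ remaining=[$]
Step 29: reduce T->T * F. Stack=[T] ptr=13 lookahead=$ remaining=[$]
Step 30: reduce E->T. Stack=[E] ptr=13 lookahead=$ remaining=[$]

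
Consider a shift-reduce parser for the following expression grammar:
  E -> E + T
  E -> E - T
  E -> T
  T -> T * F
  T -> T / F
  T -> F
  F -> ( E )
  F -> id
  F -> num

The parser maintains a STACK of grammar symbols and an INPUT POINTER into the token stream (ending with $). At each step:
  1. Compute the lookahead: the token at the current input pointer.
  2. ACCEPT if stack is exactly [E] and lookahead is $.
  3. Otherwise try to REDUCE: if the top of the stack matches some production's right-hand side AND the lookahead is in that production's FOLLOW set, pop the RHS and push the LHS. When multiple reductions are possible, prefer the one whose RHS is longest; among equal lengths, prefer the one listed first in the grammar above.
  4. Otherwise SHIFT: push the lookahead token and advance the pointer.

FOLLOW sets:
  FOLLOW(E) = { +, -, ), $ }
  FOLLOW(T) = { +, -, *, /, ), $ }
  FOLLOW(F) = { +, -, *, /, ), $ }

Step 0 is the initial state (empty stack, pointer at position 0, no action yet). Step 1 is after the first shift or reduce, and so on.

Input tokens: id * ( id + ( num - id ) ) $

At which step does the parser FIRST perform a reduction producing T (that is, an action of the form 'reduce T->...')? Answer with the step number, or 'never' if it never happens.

Answer: 3

Derivation:
Step 1: shift id. Stack=[id] ptr=1 lookahead=* remaining=[* ( id + ( num - id ) ) $]
Step 2: reduce F->id. Stack=[F] ptr=1 lookahead=* remaining=[* ( id + ( num - id ) ) $]
Step 3: reduce T->F. Stack=[T] ptr=1 lookahead=* remaining=[* ( id + ( num - id ) ) $]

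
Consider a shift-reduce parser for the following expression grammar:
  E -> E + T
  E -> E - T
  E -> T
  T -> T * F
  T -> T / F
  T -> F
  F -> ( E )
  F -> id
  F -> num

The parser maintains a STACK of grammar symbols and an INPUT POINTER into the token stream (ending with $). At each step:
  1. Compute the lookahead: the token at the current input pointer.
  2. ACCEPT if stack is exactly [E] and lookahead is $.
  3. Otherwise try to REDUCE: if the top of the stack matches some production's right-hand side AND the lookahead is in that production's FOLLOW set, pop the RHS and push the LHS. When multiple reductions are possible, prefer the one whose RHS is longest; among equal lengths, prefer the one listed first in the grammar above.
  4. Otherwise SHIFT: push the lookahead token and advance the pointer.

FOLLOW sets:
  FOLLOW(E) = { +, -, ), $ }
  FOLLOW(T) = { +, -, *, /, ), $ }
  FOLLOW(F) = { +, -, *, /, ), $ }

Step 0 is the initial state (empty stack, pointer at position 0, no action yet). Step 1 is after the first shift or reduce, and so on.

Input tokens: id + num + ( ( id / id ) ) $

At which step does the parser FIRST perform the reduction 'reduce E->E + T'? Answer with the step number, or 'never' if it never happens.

Step 1: shift id. Stack=[id] ptr=1 lookahead=+ remaining=[+ num + ( ( id / id ) ) $]
Step 2: reduce F->id. Stack=[F] ptr=1 lookahead=+ remaining=[+ num + ( ( id / id ) ) $]
Step 3: reduce T->F. Stack=[T] ptr=1 lookahead=+ remaining=[+ num + ( ( id / id ) ) $]
Step 4: reduce E->T. Stack=[E] ptr=1 lookahead=+ remaining=[+ num + ( ( id / id ) ) $]
Step 5: shift +. Stack=[E +] ptr=2 lookahead=num remaining=[num + ( ( id / id ) ) $]
Step 6: shift num. Stack=[E + num] ptr=3 lookahead=+ remaining=[+ ( ( id / id ) ) $]
Step 7: reduce F->num. Stack=[E + F] ptr=3 lookahead=+ remaining=[+ ( ( id / id ) ) $]
Step 8: reduce T->F. Stack=[E + T] ptr=3 lookahead=+ remaining=[+ ( ( id / id ) ) $]
Step 9: reduce E->E + T. Stack=[E] ptr=3 lookahead=+ remaining=[+ ( ( id / id ) ) $]

Answer: 9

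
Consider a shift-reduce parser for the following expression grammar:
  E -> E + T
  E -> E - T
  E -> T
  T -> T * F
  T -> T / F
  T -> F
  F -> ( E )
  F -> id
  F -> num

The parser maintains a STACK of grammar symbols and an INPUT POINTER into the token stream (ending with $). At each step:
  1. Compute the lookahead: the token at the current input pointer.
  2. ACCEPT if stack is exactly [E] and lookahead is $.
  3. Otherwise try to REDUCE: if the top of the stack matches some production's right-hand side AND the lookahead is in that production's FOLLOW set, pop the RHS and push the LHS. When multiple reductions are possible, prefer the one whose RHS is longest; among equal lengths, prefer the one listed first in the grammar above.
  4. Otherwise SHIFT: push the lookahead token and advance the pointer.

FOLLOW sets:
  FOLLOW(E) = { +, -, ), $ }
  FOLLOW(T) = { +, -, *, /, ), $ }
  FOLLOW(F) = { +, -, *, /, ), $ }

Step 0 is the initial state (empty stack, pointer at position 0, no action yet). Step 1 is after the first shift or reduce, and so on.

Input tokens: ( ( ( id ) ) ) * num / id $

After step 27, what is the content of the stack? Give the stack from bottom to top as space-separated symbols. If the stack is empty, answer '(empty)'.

Step 1: shift (. Stack=[(] ptr=1 lookahead=( remaining=[( ( id ) ) ) * num / id $]
Step 2: shift (. Stack=[( (] ptr=2 lookahead=( remaining=[( id ) ) ) * num / id $]
Step 3: shift (. Stack=[( ( (] ptr=3 lookahead=id remaining=[id ) ) ) * num / id $]
Step 4: shift id. Stack=[( ( ( id] ptr=4 lookahead=) remaining=[) ) ) * num / id $]
Step 5: reduce F->id. Stack=[( ( ( F] ptr=4 lookahead=) remaining=[) ) ) * num / id $]
Step 6: reduce T->F. Stack=[( ( ( T] ptr=4 lookahead=) remaining=[) ) ) * num / id $]
Step 7: reduce E->T. Stack=[( ( ( E] ptr=4 lookahead=) remaining=[) ) ) * num / id $]
Step 8: shift ). Stack=[( ( ( E )] ptr=5 lookahead=) remaining=[) ) * num / id $]
Step 9: reduce F->( E ). Stack=[( ( F] ptr=5 lookahead=) remaining=[) ) * num / id $]
Step 10: reduce T->F. Stack=[( ( T] ptr=5 lookahead=) remaining=[) ) * num / id $]
Step 11: reduce E->T. Stack=[( ( E] ptr=5 lookahead=) remaining=[) ) * num / id $]
Step 12: shift ). Stack=[( ( E )] ptr=6 lookahead=) remaining=[) * num / id $]
Step 13: reduce F->( E ). Stack=[( F] ptr=6 lookahead=) remaining=[) * num / id $]
Step 14: reduce T->F. Stack=[( T] ptr=6 lookahead=) remaining=[) * num / id $]
Step 15: reduce E->T. Stack=[( E] ptr=6 lookahead=) remaining=[) * num / id $]
Step 16: shift ). Stack=[( E )] ptr=7 lookahead=* remaining=[* num / id $]
Step 17: reduce F->( E ). Stack=[F] ptr=7 lookahead=* remaining=[* num / id $]
Step 18: reduce T->F. Stack=[T] ptr=7 lookahead=* remaining=[* num / id $]
Step 19: shift *. Stack=[T *] ptr=8 lookahead=num remaining=[num / id $]
Step 20: shift num. Stack=[T * num] ptr=9 lookahead=/ remaining=[/ id $]
Step 21: reduce F->num. Stack=[T * F] ptr=9 lookahead=/ remaining=[/ id $]
Step 22: reduce T->T * F. Stack=[T] ptr=9 lookahead=/ remaining=[/ id $]
Step 23: shift /. Stack=[T /] ptr=10 lookahead=id remaining=[id $]
Step 24: shift id. Stack=[T / id] ptr=11 lookahead=$ remaining=[$]
Step 25: reduce F->id. Stack=[T / F] ptr=11 lookahead=$ remaining=[$]
Step 26: reduce T->T / F. Stack=[T] ptr=11 lookahead=$ remaining=[$]
Step 27: reduce E->T. Stack=[E] ptr=11 lookahead=$ remaining=[$]

Answer: E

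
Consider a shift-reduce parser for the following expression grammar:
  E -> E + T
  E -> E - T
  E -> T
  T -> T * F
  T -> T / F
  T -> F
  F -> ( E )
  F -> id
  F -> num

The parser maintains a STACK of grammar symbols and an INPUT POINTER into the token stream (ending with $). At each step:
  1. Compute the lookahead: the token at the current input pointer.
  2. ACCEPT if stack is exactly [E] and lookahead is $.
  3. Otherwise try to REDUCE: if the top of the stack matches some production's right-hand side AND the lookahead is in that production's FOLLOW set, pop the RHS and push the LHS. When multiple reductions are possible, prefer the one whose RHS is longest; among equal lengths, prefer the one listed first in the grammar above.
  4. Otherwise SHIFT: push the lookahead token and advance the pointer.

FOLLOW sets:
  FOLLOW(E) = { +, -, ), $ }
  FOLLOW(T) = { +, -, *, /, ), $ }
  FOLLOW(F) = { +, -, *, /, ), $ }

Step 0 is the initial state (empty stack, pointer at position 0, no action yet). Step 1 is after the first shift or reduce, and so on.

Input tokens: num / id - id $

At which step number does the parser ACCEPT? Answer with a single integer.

Step 1: shift num. Stack=[num] ptr=1 lookahead=/ remaining=[/ id - id $]
Step 2: reduce F->num. Stack=[F] ptr=1 lookahead=/ remaining=[/ id - id $]
Step 3: reduce T->F. Stack=[T] ptr=1 lookahead=/ remaining=[/ id - id $]
Step 4: shift /. Stack=[T /] ptr=2 lookahead=id remaining=[id - id $]
Step 5: shift id. Stack=[T / id] ptr=3 lookahead=- remaining=[- id $]
Step 6: reduce F->id. Stack=[T / F] ptr=3 lookahead=- remaining=[- id $]
Step 7: reduce T->T / F. Stack=[T] ptr=3 lookahead=- remaining=[- id $]
Step 8: reduce E->T. Stack=[E] ptr=3 lookahead=- remaining=[- id $]
Step 9: shift -. Stack=[E -] ptr=4 lookahead=id remaining=[id $]
Step 10: shift id. Stack=[E - id] ptr=5 lookahead=$ remaining=[$]
Step 11: reduce F->id. Stack=[E - F] ptr=5 lookahead=$ remaining=[$]
Step 12: reduce T->F. Stack=[E - T] ptr=5 lookahead=$ remaining=[$]
Step 13: reduce E->E - T. Stack=[E] ptr=5 lookahead=$ remaining=[$]
Step 14: accept. Stack=[E] ptr=5 lookahead=$ remaining=[$]

Answer: 14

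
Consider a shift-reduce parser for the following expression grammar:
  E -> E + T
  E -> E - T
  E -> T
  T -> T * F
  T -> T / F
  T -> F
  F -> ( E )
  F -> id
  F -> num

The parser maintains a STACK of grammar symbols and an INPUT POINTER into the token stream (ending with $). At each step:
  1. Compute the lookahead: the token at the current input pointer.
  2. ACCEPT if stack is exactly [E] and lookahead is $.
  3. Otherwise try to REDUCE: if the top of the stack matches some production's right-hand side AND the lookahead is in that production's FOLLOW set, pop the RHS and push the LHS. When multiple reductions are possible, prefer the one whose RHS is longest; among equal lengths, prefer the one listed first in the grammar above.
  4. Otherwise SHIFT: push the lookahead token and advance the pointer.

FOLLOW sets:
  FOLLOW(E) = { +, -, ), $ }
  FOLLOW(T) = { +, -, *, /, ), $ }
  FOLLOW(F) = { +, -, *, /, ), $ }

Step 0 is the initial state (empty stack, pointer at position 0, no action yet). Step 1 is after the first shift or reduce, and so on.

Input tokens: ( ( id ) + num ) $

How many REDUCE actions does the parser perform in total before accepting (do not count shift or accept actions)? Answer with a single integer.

Step 1: shift (. Stack=[(] ptr=1 lookahead=( remaining=[( id ) + num ) $]
Step 2: shift (. Stack=[( (] ptr=2 lookahead=id remaining=[id ) + num ) $]
Step 3: shift id. Stack=[( ( id] ptr=3 lookahead=) remaining=[) + num ) $]
Step 4: reduce F->id. Stack=[( ( F] ptr=3 lookahead=) remaining=[) + num ) $]
Step 5: reduce T->F. Stack=[( ( T] ptr=3 lookahead=) remaining=[) + num ) $]
Step 6: reduce E->T. Stack=[( ( E] ptr=3 lookahead=) remaining=[) + num ) $]
Step 7: shift ). Stack=[( ( E )] ptr=4 lookahead=+ remaining=[+ num ) $]
Step 8: reduce F->( E ). Stack=[( F] ptr=4 lookahead=+ remaining=[+ num ) $]
Step 9: reduce T->F. Stack=[( T] ptr=4 lookahead=+ remaining=[+ num ) $]
Step 10: reduce E->T. Stack=[( E] ptr=4 lookahead=+ remaining=[+ num ) $]
Step 11: shift +. Stack=[( E +] ptr=5 lookahead=num remaining=[num ) $]
Step 12: shift num. Stack=[( E + num] ptr=6 lookahead=) remaining=[) $]
Step 13: reduce F->num. Stack=[( E + F] ptr=6 lookahead=) remaining=[) $]
Step 14: reduce T->F. Stack=[( E + T] ptr=6 lookahead=) remaining=[) $]
Step 15: reduce E->E + T. Stack=[( E] ptr=6 lookahead=) remaining=[) $]
Step 16: shift ). Stack=[( E )] ptr=7 lookahead=$ remaining=[$]
Step 17: reduce F->( E ). Stack=[F] ptr=7 lookahead=$ remaining=[$]
Step 18: reduce T->F. Stack=[T] ptr=7 lookahead=$ remaining=[$]
Step 19: reduce E->T. Stack=[E] ptr=7 lookahead=$ remaining=[$]
Step 20: accept. Stack=[E] ptr=7 lookahead=$ remaining=[$]

Answer: 12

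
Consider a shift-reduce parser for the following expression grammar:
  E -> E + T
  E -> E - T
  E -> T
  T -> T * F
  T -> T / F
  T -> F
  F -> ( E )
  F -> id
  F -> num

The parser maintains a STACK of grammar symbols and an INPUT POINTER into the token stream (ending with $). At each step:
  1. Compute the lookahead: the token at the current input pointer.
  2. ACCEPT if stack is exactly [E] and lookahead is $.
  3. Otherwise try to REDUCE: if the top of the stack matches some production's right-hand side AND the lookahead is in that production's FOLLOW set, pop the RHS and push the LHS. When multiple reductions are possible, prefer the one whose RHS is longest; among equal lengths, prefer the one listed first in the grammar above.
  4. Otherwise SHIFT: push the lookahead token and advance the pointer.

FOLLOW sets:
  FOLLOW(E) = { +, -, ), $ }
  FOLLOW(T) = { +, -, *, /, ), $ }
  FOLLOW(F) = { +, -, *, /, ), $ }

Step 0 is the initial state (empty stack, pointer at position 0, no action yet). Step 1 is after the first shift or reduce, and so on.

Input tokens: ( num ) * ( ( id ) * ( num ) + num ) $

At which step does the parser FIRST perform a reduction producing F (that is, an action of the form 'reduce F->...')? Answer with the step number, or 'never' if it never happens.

Answer: 3

Derivation:
Step 1: shift (. Stack=[(] ptr=1 lookahead=num remaining=[num ) * ( ( id ) * ( num ) + num ) $]
Step 2: shift num. Stack=[( num] ptr=2 lookahead=) remaining=[) * ( ( id ) * ( num ) + num ) $]
Step 3: reduce F->num. Stack=[( F] ptr=2 lookahead=) remaining=[) * ( ( id ) * ( num ) + num ) $]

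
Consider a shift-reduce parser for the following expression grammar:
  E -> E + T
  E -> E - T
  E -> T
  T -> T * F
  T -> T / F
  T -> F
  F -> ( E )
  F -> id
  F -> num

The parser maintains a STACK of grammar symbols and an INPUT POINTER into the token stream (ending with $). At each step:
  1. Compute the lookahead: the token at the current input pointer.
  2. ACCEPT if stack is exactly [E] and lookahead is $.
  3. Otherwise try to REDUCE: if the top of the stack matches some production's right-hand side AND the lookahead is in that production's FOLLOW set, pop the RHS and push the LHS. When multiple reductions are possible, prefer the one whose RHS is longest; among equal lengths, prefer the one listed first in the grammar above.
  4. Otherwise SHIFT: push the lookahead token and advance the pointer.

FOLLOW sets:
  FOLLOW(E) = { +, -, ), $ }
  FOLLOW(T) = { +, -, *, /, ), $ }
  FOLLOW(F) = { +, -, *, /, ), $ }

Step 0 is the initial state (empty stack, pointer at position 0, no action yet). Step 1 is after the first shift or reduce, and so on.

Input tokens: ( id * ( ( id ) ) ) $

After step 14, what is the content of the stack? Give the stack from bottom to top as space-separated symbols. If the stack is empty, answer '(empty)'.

Answer: ( T * ( T

Derivation:
Step 1: shift (. Stack=[(] ptr=1 lookahead=id remaining=[id * ( ( id ) ) ) $]
Step 2: shift id. Stack=[( id] ptr=2 lookahead=* remaining=[* ( ( id ) ) ) $]
Step 3: reduce F->id. Stack=[( F] ptr=2 lookahead=* remaining=[* ( ( id ) ) ) $]
Step 4: reduce T->F. Stack=[( T] ptr=2 lookahead=* remaining=[* ( ( id ) ) ) $]
Step 5: shift *. Stack=[( T *] ptr=3 lookahead=( remaining=[( ( id ) ) ) $]
Step 6: shift (. Stack=[( T * (] ptr=4 lookahead=( remaining=[( id ) ) ) $]
Step 7: shift (. Stack=[( T * ( (] ptr=5 lookahead=id remaining=[id ) ) ) $]
Step 8: shift id. Stack=[( T * ( ( id] ptr=6 lookahead=) remaining=[) ) ) $]
Step 9: reduce F->id. Stack=[( T * ( ( F] ptr=6 lookahead=) remaining=[) ) ) $]
Step 10: reduce T->F. Stack=[( T * ( ( T] ptr=6 lookahead=) remaining=[) ) ) $]
Step 11: reduce E->T. Stack=[( T * ( ( E] ptr=6 lookahead=) remaining=[) ) ) $]
Step 12: shift ). Stack=[( T * ( ( E )] ptr=7 lookahead=) remaining=[) ) $]
Step 13: reduce F->( E ). Stack=[( T * ( F] ptr=7 lookahead=) remaining=[) ) $]
Step 14: reduce T->F. Stack=[( T * ( T] ptr=7 lookahead=) remaining=[) ) $]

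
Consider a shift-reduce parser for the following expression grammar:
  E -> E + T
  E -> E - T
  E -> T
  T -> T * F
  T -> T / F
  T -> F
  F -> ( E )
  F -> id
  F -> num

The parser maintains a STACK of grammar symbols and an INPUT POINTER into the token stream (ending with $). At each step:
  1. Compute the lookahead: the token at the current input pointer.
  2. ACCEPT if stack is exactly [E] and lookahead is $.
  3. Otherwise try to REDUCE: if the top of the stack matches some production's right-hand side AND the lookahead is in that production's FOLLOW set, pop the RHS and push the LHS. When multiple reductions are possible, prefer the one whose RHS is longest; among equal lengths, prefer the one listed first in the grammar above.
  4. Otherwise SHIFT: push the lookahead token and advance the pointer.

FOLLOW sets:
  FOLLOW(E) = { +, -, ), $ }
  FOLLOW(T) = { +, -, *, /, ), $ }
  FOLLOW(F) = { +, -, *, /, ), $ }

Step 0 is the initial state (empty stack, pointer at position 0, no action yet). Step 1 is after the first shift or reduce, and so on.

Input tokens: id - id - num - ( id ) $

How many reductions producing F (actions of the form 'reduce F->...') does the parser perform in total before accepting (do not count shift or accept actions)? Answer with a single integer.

Step 1: shift id. Stack=[id] ptr=1 lookahead=- remaining=[- id - num - ( id ) $]
Step 2: reduce F->id. Stack=[F] ptr=1 lookahead=- remaining=[- id - num - ( id ) $]
Step 3: reduce T->F. Stack=[T] ptr=1 lookahead=- remaining=[- id - num - ( id ) $]
Step 4: reduce E->T. Stack=[E] ptr=1 lookahead=- remaining=[- id - num - ( id ) $]
Step 5: shift -. Stack=[E -] ptr=2 lookahead=id remaining=[id - num - ( id ) $]
Step 6: shift id. Stack=[E - id] ptr=3 lookahead=- remaining=[- num - ( id ) $]
Step 7: reduce F->id. Stack=[E - F] ptr=3 lookahead=- remaining=[- num - ( id ) $]
Step 8: reduce T->F. Stack=[E - T] ptr=3 lookahead=- remaining=[- num - ( id ) $]
Step 9: reduce E->E - T. Stack=[E] ptr=3 lookahead=- remaining=[- num - ( id ) $]
Step 10: shift -. Stack=[E -] ptr=4 lookahead=num remaining=[num - ( id ) $]
Step 11: shift num. Stack=[E - num] ptr=5 lookahead=- remaining=[- ( id ) $]
Step 12: reduce F->num. Stack=[E - F] ptr=5 lookahead=- remaining=[- ( id ) $]
Step 13: reduce T->F. Stack=[E - T] ptr=5 lookahead=- remaining=[- ( id ) $]
Step 14: reduce E->E - T. Stack=[E] ptr=5 lookahead=- remaining=[- ( id ) $]
Step 15: shift -. Stack=[E -] ptr=6 lookahead=( remaining=[( id ) $]
Step 16: shift (. Stack=[E - (] ptr=7 lookahead=id remaining=[id ) $]
Step 17: shift id. Stack=[E - ( id] ptr=8 lookahead=) remaining=[) $]
Step 18: reduce F->id. Stack=[E - ( F] ptr=8 lookahead=) remaining=[) $]
Step 19: reduce T->F. Stack=[E - ( T] ptr=8 lookahead=) remaining=[) $]
Step 20: reduce E->T. Stack=[E - ( E] ptr=8 lookahead=) remaining=[) $]
Step 21: shift ). Stack=[E - ( E )] ptr=9 lookahead=$ remaining=[$]
Step 22: reduce F->( E ). Stack=[E - F] ptr=9 lookahead=$ remaining=[$]
Step 23: reduce T->F. Stack=[E - T] ptr=9 lookahead=$ remaining=[$]
Step 24: reduce E->E - T. Stack=[E] ptr=9 lookahead=$ remaining=[$]
Step 25: accept. Stack=[E] ptr=9 lookahead=$ remaining=[$]

Answer: 5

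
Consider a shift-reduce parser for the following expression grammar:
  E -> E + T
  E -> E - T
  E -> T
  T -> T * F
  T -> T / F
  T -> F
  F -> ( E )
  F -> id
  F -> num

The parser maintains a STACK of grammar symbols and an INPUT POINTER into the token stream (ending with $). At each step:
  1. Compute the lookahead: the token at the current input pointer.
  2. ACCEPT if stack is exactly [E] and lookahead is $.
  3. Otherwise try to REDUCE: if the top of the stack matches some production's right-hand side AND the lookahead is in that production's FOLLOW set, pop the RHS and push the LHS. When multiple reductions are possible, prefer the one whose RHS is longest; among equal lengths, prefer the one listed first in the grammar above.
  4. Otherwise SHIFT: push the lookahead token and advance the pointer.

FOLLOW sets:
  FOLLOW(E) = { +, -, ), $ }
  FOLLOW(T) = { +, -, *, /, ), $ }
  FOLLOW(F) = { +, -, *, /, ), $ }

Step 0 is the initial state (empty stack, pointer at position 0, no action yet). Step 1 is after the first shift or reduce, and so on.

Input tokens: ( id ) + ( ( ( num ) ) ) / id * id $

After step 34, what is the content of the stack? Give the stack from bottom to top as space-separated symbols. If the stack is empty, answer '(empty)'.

Step 1: shift (. Stack=[(] ptr=1 lookahead=id remaining=[id ) + ( ( ( num ) ) ) / id * id $]
Step 2: shift id. Stack=[( id] ptr=2 lookahead=) remaining=[) + ( ( ( num ) ) ) / id * id $]
Step 3: reduce F->id. Stack=[( F] ptr=2 lookahead=) remaining=[) + ( ( ( num ) ) ) / id * id $]
Step 4: reduce T->F. Stack=[( T] ptr=2 lookahead=) remaining=[) + ( ( ( num ) ) ) / id * id $]
Step 5: reduce E->T. Stack=[( E] ptr=2 lookahead=) remaining=[) + ( ( ( num ) ) ) / id * id $]
Step 6: shift ). Stack=[( E )] ptr=3 lookahead=+ remaining=[+ ( ( ( num ) ) ) / id * id $]
Step 7: reduce F->( E ). Stack=[F] ptr=3 lookahead=+ remaining=[+ ( ( ( num ) ) ) / id * id $]
Step 8: reduce T->F. Stack=[T] ptr=3 lookahead=+ remaining=[+ ( ( ( num ) ) ) / id * id $]
Step 9: reduce E->T. Stack=[E] ptr=3 lookahead=+ remaining=[+ ( ( ( num ) ) ) / id * id $]
Step 10: shift +. Stack=[E +] ptr=4 lookahead=( remaining=[( ( ( num ) ) ) / id * id $]
Step 11: shift (. Stack=[E + (] ptr=5 lookahead=( remaining=[( ( num ) ) ) / id * id $]
Step 12: shift (. Stack=[E + ( (] ptr=6 lookahead=( remaining=[( num ) ) ) / id * id $]
Step 13: shift (. Stack=[E + ( ( (] ptr=7 lookahead=num remaining=[num ) ) ) / id * id $]
Step 14: shift num. Stack=[E + ( ( ( num] ptr=8 lookahead=) remaining=[) ) ) / id * id $]
Step 15: reduce F->num. Stack=[E + ( ( ( F] ptr=8 lookahead=) remaining=[) ) ) / id * id $]
Step 16: reduce T->F. Stack=[E + ( ( ( T] ptr=8 lookahead=) remaining=[) ) ) / id * id $]
Step 17: reduce E->T. Stack=[E + ( ( ( E] ptr=8 lookahead=) remaining=[) ) ) / id * id $]
Step 18: shift ). Stack=[E + ( ( ( E )] ptr=9 lookahead=) remaining=[) ) / id * id $]
Step 19: reduce F->( E ). Stack=[E + ( ( F] ptr=9 lookahead=) remaining=[) ) / id * id $]
Step 20: reduce T->F. Stack=[E + ( ( T] ptr=9 lookahead=) remaining=[) ) / id * id $]
Step 21: reduce E->T. Stack=[E + ( ( E] ptr=9 lookahead=) remaining=[) ) / id * id $]
Step 22: shift ). Stack=[E + ( ( E )] ptr=10 lookahead=) remaining=[) / id * id $]
Step 23: reduce F->( E ). Stack=[E + ( F] ptr=10 lookahead=) remaining=[) / id * id $]
Step 24: reduce T->F. Stack=[E + ( T] ptr=10 lookahead=) remaining=[) / id * id $]
Step 25: reduce E->T. Stack=[E + ( E] ptr=10 lookahead=) remaining=[) / id * id $]
Step 26: shift ). Stack=[E + ( E )] ptr=11 lookahead=/ remaining=[/ id * id $]
Step 27: reduce F->( E ). Stack=[E + F] ptr=11 lookahead=/ remaining=[/ id * id $]
Step 28: reduce T->F. Stack=[E + T] ptr=11 lookahead=/ remaining=[/ id * id $]
Step 29: shift /. Stack=[E + T /] ptr=12 lookahead=id remaining=[id * id $]
Step 30: shift id. Stack=[E + T / id] ptr=13 lookahead=* remaining=[* id $]
Step 31: reduce F->id. Stack=[E + T / F] ptr=13 lookahead=* remaining=[* id $]
Step 32: reduce T->T / F. Stack=[E + T] ptr=13 lookahead=* remaining=[* id $]
Step 33: shift *. Stack=[E + T *] ptr=14 lookahead=id remaining=[id $]
Step 34: shift id. Stack=[E + T * id] ptr=15 lookahead=$ remaining=[$]

Answer: E + T * id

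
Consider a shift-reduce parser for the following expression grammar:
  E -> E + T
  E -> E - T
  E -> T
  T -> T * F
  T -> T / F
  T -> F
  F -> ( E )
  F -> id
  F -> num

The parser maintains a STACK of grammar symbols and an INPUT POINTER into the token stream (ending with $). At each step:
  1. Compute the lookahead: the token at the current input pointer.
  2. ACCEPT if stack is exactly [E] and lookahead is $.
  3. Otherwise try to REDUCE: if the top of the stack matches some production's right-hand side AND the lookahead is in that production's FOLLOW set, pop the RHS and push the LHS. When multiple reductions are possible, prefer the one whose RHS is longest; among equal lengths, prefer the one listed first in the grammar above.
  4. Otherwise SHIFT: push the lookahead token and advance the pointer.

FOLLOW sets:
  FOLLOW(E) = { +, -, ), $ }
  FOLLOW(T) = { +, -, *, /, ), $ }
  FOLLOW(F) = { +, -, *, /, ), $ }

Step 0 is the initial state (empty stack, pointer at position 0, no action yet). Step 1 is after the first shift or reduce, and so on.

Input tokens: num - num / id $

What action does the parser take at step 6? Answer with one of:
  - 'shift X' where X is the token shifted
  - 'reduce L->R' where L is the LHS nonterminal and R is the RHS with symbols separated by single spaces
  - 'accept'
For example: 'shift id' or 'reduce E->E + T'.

Answer: shift num

Derivation:
Step 1: shift num. Stack=[num] ptr=1 lookahead=- remaining=[- num / id $]
Step 2: reduce F->num. Stack=[F] ptr=1 lookahead=- remaining=[- num / id $]
Step 3: reduce T->F. Stack=[T] ptr=1 lookahead=- remaining=[- num / id $]
Step 4: reduce E->T. Stack=[E] ptr=1 lookahead=- remaining=[- num / id $]
Step 5: shift -. Stack=[E -] ptr=2 lookahead=num remaining=[num / id $]
Step 6: shift num. Stack=[E - num] ptr=3 lookahead=/ remaining=[/ id $]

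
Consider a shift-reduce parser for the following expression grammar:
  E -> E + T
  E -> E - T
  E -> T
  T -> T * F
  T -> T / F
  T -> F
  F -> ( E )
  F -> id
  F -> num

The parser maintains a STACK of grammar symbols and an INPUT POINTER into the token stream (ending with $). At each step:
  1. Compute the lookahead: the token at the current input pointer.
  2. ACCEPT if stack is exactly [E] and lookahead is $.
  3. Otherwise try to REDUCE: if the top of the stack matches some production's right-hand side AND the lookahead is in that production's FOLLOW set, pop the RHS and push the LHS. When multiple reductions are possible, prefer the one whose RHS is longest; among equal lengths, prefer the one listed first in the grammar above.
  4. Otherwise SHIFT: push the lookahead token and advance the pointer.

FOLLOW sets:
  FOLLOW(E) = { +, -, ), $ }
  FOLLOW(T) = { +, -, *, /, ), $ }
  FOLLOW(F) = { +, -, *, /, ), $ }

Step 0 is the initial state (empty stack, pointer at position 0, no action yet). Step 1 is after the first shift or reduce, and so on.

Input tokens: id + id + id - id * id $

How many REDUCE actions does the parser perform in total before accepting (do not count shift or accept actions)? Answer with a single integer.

Answer: 14

Derivation:
Step 1: shift id. Stack=[id] ptr=1 lookahead=+ remaining=[+ id + id - id * id $]
Step 2: reduce F->id. Stack=[F] ptr=1 lookahead=+ remaining=[+ id + id - id * id $]
Step 3: reduce T->F. Stack=[T] ptr=1 lookahead=+ remaining=[+ id + id - id * id $]
Step 4: reduce E->T. Stack=[E] ptr=1 lookahead=+ remaining=[+ id + id - id * id $]
Step 5: shift +. Stack=[E +] ptr=2 lookahead=id remaining=[id + id - id * id $]
Step 6: shift id. Stack=[E + id] ptr=3 lookahead=+ remaining=[+ id - id * id $]
Step 7: reduce F->id. Stack=[E + F] ptr=3 lookahead=+ remaining=[+ id - id * id $]
Step 8: reduce T->F. Stack=[E + T] ptr=3 lookahead=+ remaining=[+ id - id * id $]
Step 9: reduce E->E + T. Stack=[E] ptr=3 lookahead=+ remaining=[+ id - id * id $]
Step 10: shift +. Stack=[E +] ptr=4 lookahead=id remaining=[id - id * id $]
Step 11: shift id. Stack=[E + id] ptr=5 lookahead=- remaining=[- id * id $]
Step 12: reduce F->id. Stack=[E + F] ptr=5 lookahead=- remaining=[- id * id $]
Step 13: reduce T->F. Stack=[E + T] ptr=5 lookahead=- remaining=[- id * id $]
Step 14: reduce E->E + T. Stack=[E] ptr=5 lookahead=- remaining=[- id * id $]
Step 15: shift -. Stack=[E -] ptr=6 lookahead=id remaining=[id * id $]
Step 16: shift id. Stack=[E - id] ptr=7 lookahead=* remaining=[* id $]
Step 17: reduce F->id. Stack=[E - F] ptr=7 lookahead=* remaining=[* id $]
Step 18: reduce T->F. Stack=[E - T] ptr=7 lookahead=* remaining=[* id $]
Step 19: shift *. Stack=[E - T *] ptr=8 lookahead=id remaining=[id $]
Step 20: shift id. Stack=[E - T * id] ptr=9 lookahead=$ remaining=[$]
Step 21: reduce F->id. Stack=[E - T * F] ptr=9 lookahead=$ remaining=[$]
Step 22: reduce T->T * F. Stack=[E - T] ptr=9 lookahead=$ remaining=[$]
Step 23: reduce E->E - T. Stack=[E] ptr=9 lookahead=$ remaining=[$]
Step 24: accept. Stack=[E] ptr=9 lookahead=$ remaining=[$]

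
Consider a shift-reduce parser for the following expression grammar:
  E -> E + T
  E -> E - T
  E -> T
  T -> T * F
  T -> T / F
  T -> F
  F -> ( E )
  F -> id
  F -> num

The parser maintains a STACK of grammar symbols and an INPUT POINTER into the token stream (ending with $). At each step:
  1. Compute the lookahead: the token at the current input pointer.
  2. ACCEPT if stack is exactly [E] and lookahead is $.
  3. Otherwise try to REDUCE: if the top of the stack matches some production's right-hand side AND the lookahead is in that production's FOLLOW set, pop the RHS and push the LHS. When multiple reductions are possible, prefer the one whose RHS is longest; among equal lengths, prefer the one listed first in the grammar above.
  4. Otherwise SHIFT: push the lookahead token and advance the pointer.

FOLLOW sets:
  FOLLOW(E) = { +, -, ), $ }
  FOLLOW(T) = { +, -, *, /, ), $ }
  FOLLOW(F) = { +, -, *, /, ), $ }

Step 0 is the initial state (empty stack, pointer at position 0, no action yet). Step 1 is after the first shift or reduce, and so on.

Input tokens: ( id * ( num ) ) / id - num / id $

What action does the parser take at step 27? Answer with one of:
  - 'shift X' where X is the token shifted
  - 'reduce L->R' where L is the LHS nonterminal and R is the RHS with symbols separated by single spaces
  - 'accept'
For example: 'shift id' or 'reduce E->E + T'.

Answer: shift /

Derivation:
Step 1: shift (. Stack=[(] ptr=1 lookahead=id remaining=[id * ( num ) ) / id - num / id $]
Step 2: shift id. Stack=[( id] ptr=2 lookahead=* remaining=[* ( num ) ) / id - num / id $]
Step 3: reduce F->id. Stack=[( F] ptr=2 lookahead=* remaining=[* ( num ) ) / id - num / id $]
Step 4: reduce T->F. Stack=[( T] ptr=2 lookahead=* remaining=[* ( num ) ) / id - num / id $]
Step 5: shift *. Stack=[( T *] ptr=3 lookahead=( remaining=[( num ) ) / id - num / id $]
Step 6: shift (. Stack=[( T * (] ptr=4 lookahead=num remaining=[num ) ) / id - num / id $]
Step 7: shift num. Stack=[( T * ( num] ptr=5 lookahead=) remaining=[) ) / id - num / id $]
Step 8: reduce F->num. Stack=[( T * ( F] ptr=5 lookahead=) remaining=[) ) / id - num / id $]
Step 9: reduce T->F. Stack=[( T * ( T] ptr=5 lookahead=) remaining=[) ) / id - num / id $]
Step 10: reduce E->T. Stack=[( T * ( E] ptr=5 lookahead=) remaining=[) ) / id - num / id $]
Step 11: shift ). Stack=[( T * ( E )] ptr=6 lookahead=) remaining=[) / id - num / id $]
Step 12: reduce F->( E ). Stack=[( T * F] ptr=6 lookahead=) remaining=[) / id - num / id $]
Step 13: reduce T->T * F. Stack=[( T] ptr=6 lookahead=) remaining=[) / id - num / id $]
Step 14: reduce E->T. Stack=[( E] ptr=6 lookahead=) remaining=[) / id - num / id $]
Step 15: shift ). Stack=[( E )] ptr=7 lookahead=/ remaining=[/ id - num / id $]
Step 16: reduce F->( E ). Stack=[F] ptr=7 lookahead=/ remaining=[/ id - num / id $]
Step 17: reduce T->F. Stack=[T] ptr=7 lookahead=/ remaining=[/ id - num / id $]
Step 18: shift /. Stack=[T /] ptr=8 lookahead=id remaining=[id - num / id $]
Step 19: shift id. Stack=[T / id] ptr=9 lookahead=- remaining=[- num / id $]
Step 20: reduce F->id. Stack=[T / F] ptr=9 lookahead=- remaining=[- num / id $]
Step 21: reduce T->T / F. Stack=[T] ptr=9 lookahead=- remaining=[- num / id $]
Step 22: reduce E->T. Stack=[E] ptr=9 lookahead=- remaining=[- num / id $]
Step 23: shift -. Stack=[E -] ptr=10 lookahead=num remaining=[num / id $]
Step 24: shift num. Stack=[E - num] ptr=11 lookahead=/ remaining=[/ id $]
Step 25: reduce F->num. Stack=[E - F] ptr=11 lookahead=/ remaining=[/ id $]
Step 26: reduce T->F. Stack=[E - T] ptr=11 lookahead=/ remaining=[/ id $]
Step 27: shift /. Stack=[E - T /] ptr=12 lookahead=id remaining=[id $]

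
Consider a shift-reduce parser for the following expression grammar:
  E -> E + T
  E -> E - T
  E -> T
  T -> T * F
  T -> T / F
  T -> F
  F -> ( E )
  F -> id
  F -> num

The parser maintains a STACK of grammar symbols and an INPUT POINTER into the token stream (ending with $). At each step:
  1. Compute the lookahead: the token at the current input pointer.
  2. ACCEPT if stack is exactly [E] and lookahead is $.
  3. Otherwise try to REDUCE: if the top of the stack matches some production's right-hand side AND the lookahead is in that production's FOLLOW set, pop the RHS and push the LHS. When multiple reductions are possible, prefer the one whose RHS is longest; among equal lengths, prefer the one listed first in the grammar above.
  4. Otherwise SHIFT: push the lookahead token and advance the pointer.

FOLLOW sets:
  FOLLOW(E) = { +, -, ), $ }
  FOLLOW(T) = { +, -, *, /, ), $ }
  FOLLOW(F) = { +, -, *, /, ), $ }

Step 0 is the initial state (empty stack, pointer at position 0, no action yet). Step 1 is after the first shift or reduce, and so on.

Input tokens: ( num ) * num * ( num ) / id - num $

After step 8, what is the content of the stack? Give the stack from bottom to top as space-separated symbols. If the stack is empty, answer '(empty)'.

Step 1: shift (. Stack=[(] ptr=1 lookahead=num remaining=[num ) * num * ( num ) / id - num $]
Step 2: shift num. Stack=[( num] ptr=2 lookahead=) remaining=[) * num * ( num ) / id - num $]
Step 3: reduce F->num. Stack=[( F] ptr=2 lookahead=) remaining=[) * num * ( num ) / id - num $]
Step 4: reduce T->F. Stack=[( T] ptr=2 lookahead=) remaining=[) * num * ( num ) / id - num $]
Step 5: reduce E->T. Stack=[( E] ptr=2 lookahead=) remaining=[) * num * ( num ) / id - num $]
Step 6: shift ). Stack=[( E )] ptr=3 lookahead=* remaining=[* num * ( num ) / id - num $]
Step 7: reduce F->( E ). Stack=[F] ptr=3 lookahead=* remaining=[* num * ( num ) / id - num $]
Step 8: reduce T->F. Stack=[T] ptr=3 lookahead=* remaining=[* num * ( num ) / id - num $]

Answer: T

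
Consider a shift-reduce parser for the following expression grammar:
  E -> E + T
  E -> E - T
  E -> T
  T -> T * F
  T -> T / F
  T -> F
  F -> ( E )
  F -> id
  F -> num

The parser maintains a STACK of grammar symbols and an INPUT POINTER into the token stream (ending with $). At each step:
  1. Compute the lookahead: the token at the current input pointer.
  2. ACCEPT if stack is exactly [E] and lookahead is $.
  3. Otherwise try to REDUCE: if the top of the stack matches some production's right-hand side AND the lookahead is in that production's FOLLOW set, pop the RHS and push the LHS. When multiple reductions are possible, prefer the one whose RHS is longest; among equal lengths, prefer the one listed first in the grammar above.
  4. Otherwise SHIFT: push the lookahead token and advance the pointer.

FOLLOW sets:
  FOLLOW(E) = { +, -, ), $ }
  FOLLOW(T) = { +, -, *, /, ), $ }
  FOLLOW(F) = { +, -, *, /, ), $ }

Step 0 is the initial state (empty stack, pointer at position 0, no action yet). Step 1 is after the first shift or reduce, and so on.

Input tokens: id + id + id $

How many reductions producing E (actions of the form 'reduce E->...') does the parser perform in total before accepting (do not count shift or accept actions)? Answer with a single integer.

Step 1: shift id. Stack=[id] ptr=1 lookahead=+ remaining=[+ id + id $]
Step 2: reduce F->id. Stack=[F] ptr=1 lookahead=+ remaining=[+ id + id $]
Step 3: reduce T->F. Stack=[T] ptr=1 lookahead=+ remaining=[+ id + id $]
Step 4: reduce E->T. Stack=[E] ptr=1 lookahead=+ remaining=[+ id + id $]
Step 5: shift +. Stack=[E +] ptr=2 lookahead=id remaining=[id + id $]
Step 6: shift id. Stack=[E + id] ptr=3 lookahead=+ remaining=[+ id $]
Step 7: reduce F->id. Stack=[E + F] ptr=3 lookahead=+ remaining=[+ id $]
Step 8: reduce T->F. Stack=[E + T] ptr=3 lookahead=+ remaining=[+ id $]
Step 9: reduce E->E + T. Stack=[E] ptr=3 lookahead=+ remaining=[+ id $]
Step 10: shift +. Stack=[E +] ptr=4 lookahead=id remaining=[id $]
Step 11: shift id. Stack=[E + id] ptr=5 lookahead=$ remaining=[$]
Step 12: reduce F->id. Stack=[E + F] ptr=5 lookahead=$ remaining=[$]
Step 13: reduce T->F. Stack=[E + T] ptr=5 lookahead=$ remaining=[$]
Step 14: reduce E->E + T. Stack=[E] ptr=5 lookahead=$ remaining=[$]
Step 15: accept. Stack=[E] ptr=5 lookahead=$ remaining=[$]

Answer: 3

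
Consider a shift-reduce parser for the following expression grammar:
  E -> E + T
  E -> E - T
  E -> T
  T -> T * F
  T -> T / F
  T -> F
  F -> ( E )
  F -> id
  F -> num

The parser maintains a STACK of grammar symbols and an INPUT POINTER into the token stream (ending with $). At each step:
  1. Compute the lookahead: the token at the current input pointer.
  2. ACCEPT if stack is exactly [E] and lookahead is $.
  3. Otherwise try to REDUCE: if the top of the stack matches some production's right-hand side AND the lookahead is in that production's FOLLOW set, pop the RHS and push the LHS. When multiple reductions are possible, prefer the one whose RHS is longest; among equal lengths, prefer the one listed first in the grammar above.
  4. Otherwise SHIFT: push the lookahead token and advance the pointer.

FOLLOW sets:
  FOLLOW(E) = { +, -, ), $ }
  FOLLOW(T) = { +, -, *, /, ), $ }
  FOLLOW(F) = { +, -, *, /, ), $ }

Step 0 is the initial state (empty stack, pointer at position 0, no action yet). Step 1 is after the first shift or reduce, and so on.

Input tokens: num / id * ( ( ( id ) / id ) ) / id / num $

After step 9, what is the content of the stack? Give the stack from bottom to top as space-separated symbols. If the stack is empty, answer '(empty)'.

Answer: T * (

Derivation:
Step 1: shift num. Stack=[num] ptr=1 lookahead=/ remaining=[/ id * ( ( ( id ) / id ) ) / id / num $]
Step 2: reduce F->num. Stack=[F] ptr=1 lookahead=/ remaining=[/ id * ( ( ( id ) / id ) ) / id / num $]
Step 3: reduce T->F. Stack=[T] ptr=1 lookahead=/ remaining=[/ id * ( ( ( id ) / id ) ) / id / num $]
Step 4: shift /. Stack=[T /] ptr=2 lookahead=id remaining=[id * ( ( ( id ) / id ) ) / id / num $]
Step 5: shift id. Stack=[T / id] ptr=3 lookahead=* remaining=[* ( ( ( id ) / id ) ) / id / num $]
Step 6: reduce F->id. Stack=[T / F] ptr=3 lookahead=* remaining=[* ( ( ( id ) / id ) ) / id / num $]
Step 7: reduce T->T / F. Stack=[T] ptr=3 lookahead=* remaining=[* ( ( ( id ) / id ) ) / id / num $]
Step 8: shift *. Stack=[T *] ptr=4 lookahead=( remaining=[( ( ( id ) / id ) ) / id / num $]
Step 9: shift (. Stack=[T * (] ptr=5 lookahead=( remaining=[( ( id ) / id ) ) / id / num $]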